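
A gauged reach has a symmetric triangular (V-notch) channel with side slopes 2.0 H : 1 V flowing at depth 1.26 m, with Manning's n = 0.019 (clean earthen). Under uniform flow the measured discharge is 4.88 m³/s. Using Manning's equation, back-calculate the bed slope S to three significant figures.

0.00183

A = z·y² = 2.0×1.26² = 3.175 m²
P = 2y√(1+z²) = 2×1.26×√(1+2.0²) = 5.635 m
R = A/P = 3.175/5.635 = 0.5635 m
S = (Q·n / (1·A·R^(2/3)))² = (4.88×0.019 / (1×3.175×0.6822))² = 0.001832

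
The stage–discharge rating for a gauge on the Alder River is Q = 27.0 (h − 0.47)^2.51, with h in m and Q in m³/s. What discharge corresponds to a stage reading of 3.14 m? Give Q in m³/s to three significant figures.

318 m³/s

Q = 27.0 × (3.14 − 0.47)^2.51 = 27.0 × 2.67^2.51 = 317.6 m³/s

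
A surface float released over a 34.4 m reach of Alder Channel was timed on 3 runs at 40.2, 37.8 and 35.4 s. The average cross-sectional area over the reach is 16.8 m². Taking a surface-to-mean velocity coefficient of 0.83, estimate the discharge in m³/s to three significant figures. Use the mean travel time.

12.7 m³/s

t̄ = (40.2 + 37.8 + 35.4) / 3 = 37.8 s
v_surface = L / t̄ = 34.4 / 37.8 = 0.9101 m/s
v_mean = 0.83 × 0.9101 = 0.7553 m/s
Q = A × v_mean = 16.8 × 0.7553 = 12.69 m³/s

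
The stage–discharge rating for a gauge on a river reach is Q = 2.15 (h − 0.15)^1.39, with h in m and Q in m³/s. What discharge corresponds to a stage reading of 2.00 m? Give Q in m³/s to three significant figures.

5.06 m³/s

Q = 2.15 × (2.00 − 0.15)^1.39 = 2.15 × 1.85^1.39 = 5.056 m³/s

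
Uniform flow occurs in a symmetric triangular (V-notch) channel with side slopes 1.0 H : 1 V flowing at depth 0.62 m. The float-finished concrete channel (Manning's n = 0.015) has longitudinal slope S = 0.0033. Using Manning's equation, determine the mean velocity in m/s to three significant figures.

1.39 m/s

A = z·y² = 1.0×0.62² = 0.3844 m²
P = 2y√(1+z²) = 2×0.62×√(1+1.0²) = 1.754 m
R = A/P = 0.3844/1.754 = 0.2192 m
Q = (1/n)·A·R^(2/3)·S^(1/2) = (1/0.015) × 0.3844 × 0.2192^(2/3) × 0.0033^(1/2) = 0.5352 m³/s
V = Q/A = 0.5352/0.3844 = 1.392 m/s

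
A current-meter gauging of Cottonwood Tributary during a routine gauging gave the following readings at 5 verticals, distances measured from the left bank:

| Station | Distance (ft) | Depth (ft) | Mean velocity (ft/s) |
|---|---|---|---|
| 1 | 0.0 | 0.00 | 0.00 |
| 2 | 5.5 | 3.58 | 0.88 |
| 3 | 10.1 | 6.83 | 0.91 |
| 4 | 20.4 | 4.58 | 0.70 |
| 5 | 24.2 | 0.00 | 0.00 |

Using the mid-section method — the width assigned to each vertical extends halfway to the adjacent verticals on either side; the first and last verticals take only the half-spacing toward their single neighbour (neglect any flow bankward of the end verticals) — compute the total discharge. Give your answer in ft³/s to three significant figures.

84.8 ft³/s

w_2 = (10.1 − 0.0)/2 = 5.05 ft; q_2 = 0.88 × 3.58 × 5.05 = 15.91 ft³/s
w_3 = (20.4 − 5.5)/2 = 7.45 ft; q_3 = 0.91 × 6.83 × 7.45 = 46.30 ft³/s
w_4 = (24.2 − 10.1)/2 = 7.05 ft; q_4 = 0.70 × 4.58 × 7.05 = 22.60 ft³/s
Stations 1, 5 contribute zero (depth or velocity is 0).
Q = Σ qᵢ = 84.82 ft³/s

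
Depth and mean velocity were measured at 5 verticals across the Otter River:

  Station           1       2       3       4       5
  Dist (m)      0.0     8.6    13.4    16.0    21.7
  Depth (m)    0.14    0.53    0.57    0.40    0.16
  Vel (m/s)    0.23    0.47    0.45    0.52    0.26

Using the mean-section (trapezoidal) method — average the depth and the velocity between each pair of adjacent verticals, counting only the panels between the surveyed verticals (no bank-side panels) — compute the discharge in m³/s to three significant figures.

3.46 m³/s

Panel 1-2: Δb = 8.6 m, d̄ = (0.14+0.53)/2 = 0.335, v̄ = (0.23+0.47)/2 = 0.35 → q = 8.6×0.335×0.35 = 1.008 m³/s
Panel 2-3: Δb = 4.8 m, d̄ = (0.53+0.57)/2 = 0.55, v̄ = (0.47+0.45)/2 = 0.46 → q = 4.8×0.55×0.46 = 1.214 m³/s
Panel 3-4: Δb = 2.6 m, d̄ = (0.57+0.40)/2 = 0.485, v̄ = (0.45+0.52)/2 = 0.485 → q = 2.6×0.485×0.485 = 0.6116 m³/s
Panel 4-5: Δb = 5.7 m, d̄ = (0.40+0.16)/2 = 0.28, v̄ = (0.52+0.26)/2 = 0.39 → q = 5.7×0.28×0.39 = 0.6224 m³/s
Q = Σ q = 3.457 m³/s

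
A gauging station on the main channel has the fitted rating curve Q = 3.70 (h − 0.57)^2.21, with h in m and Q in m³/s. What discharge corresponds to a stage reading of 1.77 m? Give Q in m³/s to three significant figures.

5.54 m³/s

Q = 3.70 × (1.77 − 0.57)^2.21 = 3.70 × 1.2^2.21 = 5.536 m³/s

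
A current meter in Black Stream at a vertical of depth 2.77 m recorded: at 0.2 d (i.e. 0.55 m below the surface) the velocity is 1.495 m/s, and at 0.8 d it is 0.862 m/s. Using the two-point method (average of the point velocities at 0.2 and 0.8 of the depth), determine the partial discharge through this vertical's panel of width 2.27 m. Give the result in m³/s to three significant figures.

v̄ = (1.495 + 0.862) / 2 = 1.179 m/s
q = v̄ × d × w = 1.179 × 2.77 × 2.27 = 7.410 m³/s

7.41 m³/s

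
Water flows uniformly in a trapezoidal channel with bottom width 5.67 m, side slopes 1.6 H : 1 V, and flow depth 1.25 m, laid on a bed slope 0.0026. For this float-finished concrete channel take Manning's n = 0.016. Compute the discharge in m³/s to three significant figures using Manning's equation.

29.0 m³/s

A = (b + z·y)·y = (5.67 + 1.6×1.25)×1.25 = 9.588 m²
P = b + 2y√(1+z²) = 5.67 + 2×1.25×√(1+1.6²) = 10.39 m
R = A/P = 9.588/10.39 = 0.9230 m
Q = (1/n)·A·R^(2/3)·S^(1/2) = (1/0.016) × 9.588 × 0.9230^(2/3) × 0.0026^(1/2) = 28.97 m³/s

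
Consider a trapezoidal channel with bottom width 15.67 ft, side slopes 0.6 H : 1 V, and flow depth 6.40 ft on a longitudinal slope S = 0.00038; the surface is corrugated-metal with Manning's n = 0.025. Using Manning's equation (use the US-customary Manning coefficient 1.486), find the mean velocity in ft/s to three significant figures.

2.96 ft/s

A = (b + z·y)·y = (15.67 + 0.6×6.40)×6.40 = 124.9 ft²
P = b + 2y√(1+z²) = 15.67 + 2×6.40×√(1+0.6²) = 30.60 ft
R = A/P = 124.9/30.60 = 4.081 ft
Q = (1.486/n)·A·R^(2/3)·S^(1/2) = (1.486/0.025) × 124.9 × 4.081^(2/3) × 0.00038^(1/2) = 369.5 ft³/s
V = Q/A = 369.5/124.9 = 2.959 ft/s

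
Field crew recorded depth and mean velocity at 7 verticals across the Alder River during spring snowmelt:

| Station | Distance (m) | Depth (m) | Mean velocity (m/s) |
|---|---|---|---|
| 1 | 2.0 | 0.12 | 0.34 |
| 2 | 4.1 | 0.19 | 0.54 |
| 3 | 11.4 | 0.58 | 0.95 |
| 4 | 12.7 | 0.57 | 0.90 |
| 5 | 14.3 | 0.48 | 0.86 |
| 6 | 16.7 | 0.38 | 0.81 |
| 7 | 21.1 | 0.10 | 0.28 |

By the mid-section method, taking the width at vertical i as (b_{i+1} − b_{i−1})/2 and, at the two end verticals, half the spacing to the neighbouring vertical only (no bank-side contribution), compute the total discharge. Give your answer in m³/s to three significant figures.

w_1 = (4.1 − 2.0)/2 = 1.05 m; q_1 = 0.34 × 0.12 × 1.05 = 0.04284 m³/s
w_2 = (11.4 − 2.0)/2 = 4.7 m; q_2 = 0.54 × 0.19 × 4.7 = 0.4822 m³/s
w_3 = (12.7 − 4.1)/2 = 4.3 m; q_3 = 0.95 × 0.58 × 4.3 = 2.369 m³/s
w_4 = (14.3 − 11.4)/2 = 1.45 m; q_4 = 0.90 × 0.57 × 1.45 = 0.7439 m³/s
w_5 = (16.7 − 12.7)/2 = 2 m; q_5 = 0.86 × 0.48 × 2 = 0.8256 m³/s
w_6 = (21.1 − 14.3)/2 = 3.4 m; q_6 = 0.81 × 0.38 × 3.4 = 1.047 m³/s
w_7 = (21.1 − 16.7)/2 = 2.2 m; q_7 = 0.28 × 0.10 × 2.2 = 0.06160 m³/s
Q = Σ qᵢ = 5.572 m³/s

5.57 m³/s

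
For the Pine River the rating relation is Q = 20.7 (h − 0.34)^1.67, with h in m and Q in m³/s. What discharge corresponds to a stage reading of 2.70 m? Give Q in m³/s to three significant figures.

Q = 20.7 × (2.70 − 0.34)^1.67 = 20.7 × 2.36^1.67 = 86.84 m³/s

86.8 m³/s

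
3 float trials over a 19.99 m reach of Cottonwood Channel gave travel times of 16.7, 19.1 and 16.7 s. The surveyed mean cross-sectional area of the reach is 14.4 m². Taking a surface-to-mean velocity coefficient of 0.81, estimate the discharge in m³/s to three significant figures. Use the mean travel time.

t̄ = (16.7 + 19.1 + 16.7) / 3 = 17.5 s
v_surface = L / t̄ = 19.99 / 17.5 = 1.142 m/s
v_mean = 0.81 × 1.142 = 0.9253 m/s
Q = A × v_mean = 14.4 × 0.9253 = 13.32 m³/s

13.3 m³/s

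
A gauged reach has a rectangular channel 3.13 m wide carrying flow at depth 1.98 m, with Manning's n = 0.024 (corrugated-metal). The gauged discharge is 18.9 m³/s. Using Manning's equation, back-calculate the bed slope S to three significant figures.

0.00641

A = b·y = 3.13 × 1.98 = 6.197 m²
P = b + 2y = 3.13 + 2×1.98 = 7.090 m
R = A/P = 6.197/7.090 = 0.8741 m
S = (Q·n / (1·A·R^(2/3)))² = (18.9×0.024 / (1×6.197×0.9142))² = 0.006410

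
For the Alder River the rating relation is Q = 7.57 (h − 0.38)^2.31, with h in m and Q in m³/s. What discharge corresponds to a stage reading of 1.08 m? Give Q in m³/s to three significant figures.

Q = 7.57 × (1.08 − 0.38)^2.31 = 7.57 × 0.7^2.31 = 3.321 m³/s

3.32 m³/s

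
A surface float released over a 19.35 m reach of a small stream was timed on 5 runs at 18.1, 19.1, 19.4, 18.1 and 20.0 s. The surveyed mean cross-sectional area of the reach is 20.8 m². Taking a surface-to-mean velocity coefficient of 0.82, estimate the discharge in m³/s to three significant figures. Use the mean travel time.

17.4 m³/s

t̄ = (18.1 + 19.1 + 19.4 + 18.1 + 20.0) / 5 = 18.94 s
v_surface = L / t̄ = 19.35 / 18.94 = 1.022 m/s
v_mean = 0.82 × 1.022 = 0.8378 m/s
Q = A × v_mean = 20.8 × 0.8378 = 17.43 m³/s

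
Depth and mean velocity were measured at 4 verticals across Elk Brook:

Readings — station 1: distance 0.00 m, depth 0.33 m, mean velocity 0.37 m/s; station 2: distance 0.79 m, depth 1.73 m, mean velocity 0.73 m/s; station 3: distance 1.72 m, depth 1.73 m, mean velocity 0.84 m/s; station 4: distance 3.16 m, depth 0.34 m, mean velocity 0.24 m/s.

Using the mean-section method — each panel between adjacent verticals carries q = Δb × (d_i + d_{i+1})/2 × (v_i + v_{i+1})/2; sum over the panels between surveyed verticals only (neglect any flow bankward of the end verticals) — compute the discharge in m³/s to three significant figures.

Panel 1-2: Δb = 0.79 m, d̄ = (0.33+1.73)/2 = 1.03, v̄ = (0.37+0.73)/2 = 0.55 → q = 0.79×1.03×0.55 = 0.4475 m³/s
Panel 2-3: Δb = 0.93 m, d̄ = (1.73+1.73)/2 = 1.73, v̄ = (0.73+0.84)/2 = 0.785 → q = 0.93×1.73×0.785 = 1.263 m³/s
Panel 3-4: Δb = 1.44 m, d̄ = (1.73+0.34)/2 = 1.035, v̄ = (0.84+0.24)/2 = 0.54 → q = 1.44×1.035×0.54 = 0.8048 m³/s
Q = Σ q = 2.515 m³/s

2.52 m³/s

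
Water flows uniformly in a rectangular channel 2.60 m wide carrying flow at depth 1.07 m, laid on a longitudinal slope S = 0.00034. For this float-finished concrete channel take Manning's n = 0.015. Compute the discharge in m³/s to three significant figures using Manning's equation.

2.40 m³/s

A = b·y = 2.60 × 1.07 = 2.782 m²
P = b + 2y = 2.60 + 2×1.07 = 4.740 m
R = A/P = 2.782/4.740 = 0.5869 m
Q = (1/n)·A·R^(2/3)·S^(1/2) = (1/0.015) × 2.782 × 0.5869^(2/3) × 0.00034^(1/2) = 2.397 m³/s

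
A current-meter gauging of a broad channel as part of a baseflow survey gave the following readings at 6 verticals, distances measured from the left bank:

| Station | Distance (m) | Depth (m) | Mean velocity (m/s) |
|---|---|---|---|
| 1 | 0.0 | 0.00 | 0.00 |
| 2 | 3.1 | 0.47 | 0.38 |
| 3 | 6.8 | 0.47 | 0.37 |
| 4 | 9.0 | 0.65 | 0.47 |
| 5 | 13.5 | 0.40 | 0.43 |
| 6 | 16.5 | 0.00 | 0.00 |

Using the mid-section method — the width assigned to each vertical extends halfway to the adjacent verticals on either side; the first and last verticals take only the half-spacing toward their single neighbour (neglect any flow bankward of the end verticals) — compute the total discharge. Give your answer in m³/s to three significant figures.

2.79 m³/s

w_2 = (6.8 − 0.0)/2 = 3.4 m; q_2 = 0.38 × 0.47 × 3.4 = 0.6072 m³/s
w_3 = (9.0 − 3.1)/2 = 2.95 m; q_3 = 0.37 × 0.47 × 2.95 = 0.5130 m³/s
w_4 = (13.5 − 6.8)/2 = 3.35 m; q_4 = 0.47 × 0.65 × 3.35 = 1.023 m³/s
w_5 = (16.5 − 9.0)/2 = 3.75 m; q_5 = 0.43 × 0.40 × 3.75 = 0.6450 m³/s
Stations 1, 6 contribute zero (depth or velocity is 0).
Q = Σ qᵢ = 2.789 m³/s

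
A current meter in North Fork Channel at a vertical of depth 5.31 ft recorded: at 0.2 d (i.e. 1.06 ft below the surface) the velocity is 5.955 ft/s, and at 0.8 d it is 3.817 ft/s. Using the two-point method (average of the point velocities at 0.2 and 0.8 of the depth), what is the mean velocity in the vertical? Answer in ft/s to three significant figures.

4.89 ft/s

v̄ = (5.955 + 3.817) / 2 = 4.886 ft/s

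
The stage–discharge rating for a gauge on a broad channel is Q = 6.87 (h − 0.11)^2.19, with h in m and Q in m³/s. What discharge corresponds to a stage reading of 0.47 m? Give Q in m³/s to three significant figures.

Q = 6.87 × (0.47 − 0.11)^2.19 = 6.87 × 0.36^2.19 = 0.7333 m³/s

0.733 m³/s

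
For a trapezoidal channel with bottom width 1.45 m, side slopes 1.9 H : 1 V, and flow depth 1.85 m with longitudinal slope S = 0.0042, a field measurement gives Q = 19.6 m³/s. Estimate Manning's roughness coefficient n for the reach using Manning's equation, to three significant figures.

A = (b + z·y)·y = (1.45 + 1.9×1.85)×1.85 = 9.185 m²
P = b + 2y√(1+z²) = 1.45 + 2×1.85×√(1+1.9²) = 9.394 m
R = A/P = 9.185/9.394 = 0.9778 m
n = (1/Q)·A·R^(2/3)·S^(1/2) = (1/19.6) × 9.185 × 0.9851 × 0.06481 = 0.02992

0.0299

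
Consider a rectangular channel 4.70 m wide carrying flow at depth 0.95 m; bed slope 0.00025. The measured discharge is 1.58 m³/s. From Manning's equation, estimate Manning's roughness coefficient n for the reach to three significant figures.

A = b·y = 4.70 × 0.95 = 4.465 m²
P = b + 2y = 4.70 + 2×0.95 = 6.600 m
R = A/P = 4.465/6.600 = 0.6765 m
n = (1/Q)·A·R^(2/3)·S^(1/2) = (1/1.58) × 4.465 × 0.7706 × 0.01581 = 0.03443

0.0344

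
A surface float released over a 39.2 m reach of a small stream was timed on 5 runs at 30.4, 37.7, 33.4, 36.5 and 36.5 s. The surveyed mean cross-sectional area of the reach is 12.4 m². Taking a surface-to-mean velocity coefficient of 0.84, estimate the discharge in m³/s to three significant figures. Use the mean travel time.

t̄ = (30.4 + 37.7 + 33.4 + 36.5 + 36.5) / 5 = 34.9 s
v_surface = L / t̄ = 39.2 / 34.9 = 1.123 m/s
v_mean = 0.84 × 1.123 = 0.9435 m/s
Q = A × v_mean = 12.4 × 0.9435 = 11.70 m³/s

11.7 m³/s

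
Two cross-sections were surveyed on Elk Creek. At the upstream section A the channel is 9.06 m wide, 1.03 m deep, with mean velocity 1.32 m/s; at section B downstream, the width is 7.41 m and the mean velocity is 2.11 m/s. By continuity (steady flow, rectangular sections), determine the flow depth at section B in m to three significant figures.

0.788 m

Q = A₁V₁ = (9.06×1.03) × 1.32 = 12.32 m³/s
d₂ = Q/(b₂ V₂) = 12.32/(7.41×2.11) = 0.7878 m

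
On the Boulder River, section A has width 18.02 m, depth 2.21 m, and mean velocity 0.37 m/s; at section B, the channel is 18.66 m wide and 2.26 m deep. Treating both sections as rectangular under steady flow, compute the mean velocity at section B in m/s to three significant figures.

Q = A₁V₁ = (18.02×2.21) × 0.37 = 14.73 m³/s
A₂ = 18.66 × 2.26 = 42.17 m²
V₂ = Q/A₂ = 14.73/42.17 = 0.3494 m/s

0.349 m/s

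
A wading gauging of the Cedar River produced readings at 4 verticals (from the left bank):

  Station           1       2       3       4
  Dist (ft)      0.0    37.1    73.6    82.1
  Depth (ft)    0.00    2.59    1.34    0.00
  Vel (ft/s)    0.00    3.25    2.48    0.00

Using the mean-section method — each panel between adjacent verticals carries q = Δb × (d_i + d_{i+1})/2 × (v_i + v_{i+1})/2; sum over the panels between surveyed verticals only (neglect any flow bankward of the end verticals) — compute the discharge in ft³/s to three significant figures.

Panel 1-2: Δb = 37.1 ft, d̄ = (0.00+2.59)/2 = 1.295, v̄ = (0.00+3.25)/2 = 1.625 → q = 37.1×1.295×1.625 = 78.07 ft³/s
Panel 2-3: Δb = 36.5 ft, d̄ = (2.59+1.34)/2 = 1.965, v̄ = (3.25+2.48)/2 = 2.865 → q = 36.5×1.965×2.865 = 205.5 ft³/s
Panel 3-4: Δb = 8.5 ft, d̄ = (1.34+0.00)/2 = 0.67, v̄ = (2.48+0.00)/2 = 1.24 → q = 8.5×0.67×1.24 = 7.062 ft³/s
Q = Σ q = 290.6 ft³/s

291 ft³/s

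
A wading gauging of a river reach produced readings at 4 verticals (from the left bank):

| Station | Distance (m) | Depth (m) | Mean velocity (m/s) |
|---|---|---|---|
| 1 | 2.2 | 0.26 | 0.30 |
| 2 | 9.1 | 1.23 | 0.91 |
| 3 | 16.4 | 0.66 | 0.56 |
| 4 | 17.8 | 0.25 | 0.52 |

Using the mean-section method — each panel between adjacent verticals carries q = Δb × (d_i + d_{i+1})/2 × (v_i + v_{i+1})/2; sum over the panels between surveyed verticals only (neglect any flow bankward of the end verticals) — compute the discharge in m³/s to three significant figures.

Panel 1-2: Δb = 6.9 m, d̄ = (0.26+1.23)/2 = 0.745, v̄ = (0.30+0.91)/2 = 0.605 → q = 6.9×0.745×0.605 = 3.110 m³/s
Panel 2-3: Δb = 7.3 m, d̄ = (1.23+0.66)/2 = 0.945, v̄ = (0.91+0.56)/2 = 0.735 → q = 7.3×0.945×0.735 = 5.070 m³/s
Panel 3-4: Δb = 1.4 m, d̄ = (0.66+0.25)/2 = 0.455, v̄ = (0.56+0.52)/2 = 0.54 → q = 1.4×0.455×0.54 = 0.3440 m³/s
Q = Σ q = 8.524 m³/s

8.52 m³/s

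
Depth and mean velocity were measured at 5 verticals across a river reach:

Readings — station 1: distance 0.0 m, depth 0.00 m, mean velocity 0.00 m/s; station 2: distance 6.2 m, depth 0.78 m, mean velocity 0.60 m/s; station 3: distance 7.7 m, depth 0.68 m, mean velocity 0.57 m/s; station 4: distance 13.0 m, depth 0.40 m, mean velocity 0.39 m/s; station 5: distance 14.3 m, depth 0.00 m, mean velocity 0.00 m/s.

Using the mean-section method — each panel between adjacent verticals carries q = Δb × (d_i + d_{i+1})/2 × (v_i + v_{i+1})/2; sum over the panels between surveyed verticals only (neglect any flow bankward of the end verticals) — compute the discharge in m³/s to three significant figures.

2.79 m³/s

Panel 1-2: Δb = 6.2 m, d̄ = (0.00+0.78)/2 = 0.39, v̄ = (0.00+0.60)/2 = 0.3 → q = 6.2×0.39×0.3 = 0.7254 m³/s
Panel 2-3: Δb = 1.5 m, d̄ = (0.78+0.68)/2 = 0.73, v̄ = (0.60+0.57)/2 = 0.585 → q = 1.5×0.73×0.585 = 0.6406 m³/s
Panel 3-4: Δb = 5.3 m, d̄ = (0.68+0.40)/2 = 0.54, v̄ = (0.57+0.39)/2 = 0.48 → q = 5.3×0.54×0.48 = 1.374 m³/s
Panel 4-5: Δb = 1.3 m, d̄ = (0.40+0.00)/2 = 0.2, v̄ = (0.39+0.00)/2 = 0.195 → q = 1.3×0.2×0.195 = 0.05070 m³/s
Q = Σ q = 2.790 m³/s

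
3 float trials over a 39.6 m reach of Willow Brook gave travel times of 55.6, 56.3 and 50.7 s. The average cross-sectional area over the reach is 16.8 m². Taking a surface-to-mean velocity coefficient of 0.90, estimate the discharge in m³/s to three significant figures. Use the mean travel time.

t̄ = (55.6 + 56.3 + 50.7) / 3 = 54.2 s
v_surface = L / t̄ = 39.6 / 54.2 = 0.7306 m/s
v_mean = 0.90 × 0.7306 = 0.6576 m/s
Q = A × v_mean = 16.8 × 0.6576 = 11.05 m³/s

11.0 m³/s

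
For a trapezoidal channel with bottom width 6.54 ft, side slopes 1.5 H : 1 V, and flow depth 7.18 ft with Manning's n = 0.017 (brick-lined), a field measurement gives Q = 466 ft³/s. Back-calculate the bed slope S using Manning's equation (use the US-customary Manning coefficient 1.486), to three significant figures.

A = (b + z·y)·y = (6.54 + 1.5×7.18)×7.18 = 124.3 ft²
P = b + 2y√(1+z²) = 6.54 + 2×7.18×√(1+1.5²) = 32.43 ft
R = A/P = 124.3/32.43 = 3.833 ft
S = (Q·n / (1.486·A·R^(2/3)))² = (466×0.017 / (1.486×124.3×2.449))² = 0.0003068

0.000307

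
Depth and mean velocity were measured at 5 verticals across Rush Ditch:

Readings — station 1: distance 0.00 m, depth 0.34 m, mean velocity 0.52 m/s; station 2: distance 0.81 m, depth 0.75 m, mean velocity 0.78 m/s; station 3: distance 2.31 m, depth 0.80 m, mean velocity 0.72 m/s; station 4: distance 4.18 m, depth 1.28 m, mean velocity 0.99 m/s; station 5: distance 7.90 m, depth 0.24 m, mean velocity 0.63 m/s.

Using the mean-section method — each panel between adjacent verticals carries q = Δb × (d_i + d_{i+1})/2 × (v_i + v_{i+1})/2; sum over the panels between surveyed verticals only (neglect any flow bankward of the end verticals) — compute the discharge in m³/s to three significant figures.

5.11 m³/s

Panel 1-2: Δb = 0.81 m, d̄ = (0.34+0.75)/2 = 0.545, v̄ = (0.52+0.78)/2 = 0.65 → q = 0.81×0.545×0.65 = 0.2869 m³/s
Panel 2-3: Δb = 1.5 m, d̄ = (0.75+0.80)/2 = 0.775, v̄ = (0.78+0.72)/2 = 0.75 → q = 1.5×0.775×0.75 = 0.8719 m³/s
Panel 3-4: Δb = 1.87 m, d̄ = (0.80+1.28)/2 = 1.04, v̄ = (0.72+0.99)/2 = 0.855 → q = 1.87×1.04×0.855 = 1.663 m³/s
Panel 4-5: Δb = 3.72 m, d̄ = (1.28+0.24)/2 = 0.76, v̄ = (0.99+0.63)/2 = 0.81 → q = 3.72×0.76×0.81 = 2.290 m³/s
Q = Σ q = 5.112 m³/s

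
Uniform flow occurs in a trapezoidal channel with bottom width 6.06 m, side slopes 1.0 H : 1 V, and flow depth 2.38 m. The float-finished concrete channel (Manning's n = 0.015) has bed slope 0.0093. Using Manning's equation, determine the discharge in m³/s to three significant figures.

174 m³/s

A = (b + z·y)·y = (6.06 + 1.0×2.38)×2.38 = 20.09 m²
P = b + 2y√(1+z²) = 6.06 + 2×2.38×√(1+1.0²) = 12.79 m
R = A/P = 20.09/12.79 = 1.570 m
Q = (1/n)·A·R^(2/3)·S^(1/2) = (1/0.015) × 20.09 × 1.570^(2/3) × 0.0093^(1/2) = 174.5 m³/s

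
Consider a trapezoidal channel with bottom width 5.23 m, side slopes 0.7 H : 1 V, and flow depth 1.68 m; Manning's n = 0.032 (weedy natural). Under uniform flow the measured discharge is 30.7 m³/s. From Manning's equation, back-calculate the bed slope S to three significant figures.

A = (b + z·y)·y = (5.23 + 0.7×1.68)×1.68 = 10.76 m²
P = b + 2y√(1+z²) = 5.23 + 2×1.68×√(1+0.7²) = 9.331 m
R = A/P = 10.76/9.331 = 1.153 m
S = (Q·n / (1·A·R^(2/3)))² = (30.7×0.032 / (1×10.76×1.100))² = 0.006889

0.00689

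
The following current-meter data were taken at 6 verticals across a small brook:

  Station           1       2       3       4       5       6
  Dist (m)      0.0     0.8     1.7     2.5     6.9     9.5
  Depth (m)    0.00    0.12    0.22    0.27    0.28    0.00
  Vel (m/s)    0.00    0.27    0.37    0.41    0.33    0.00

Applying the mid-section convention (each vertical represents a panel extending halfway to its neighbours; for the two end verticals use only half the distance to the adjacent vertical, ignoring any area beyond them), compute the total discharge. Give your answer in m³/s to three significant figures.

0.708 m³/s

w_2 = (1.7 − 0.0)/2 = 0.85 m; q_2 = 0.27 × 0.12 × 0.85 = 0.02754 m³/s
w_3 = (2.5 − 0.8)/2 = 0.85 m; q_3 = 0.37 × 0.22 × 0.85 = 0.06919 m³/s
w_4 = (6.9 − 1.7)/2 = 2.6 m; q_4 = 0.41 × 0.27 × 2.6 = 0.2878 m³/s
w_5 = (9.5 − 2.5)/2 = 3.5 m; q_5 = 0.33 × 0.28 × 3.5 = 0.3234 m³/s
Stations 1, 6 contribute zero (depth or velocity is 0).
Q = Σ qᵢ = 0.7080 m³/s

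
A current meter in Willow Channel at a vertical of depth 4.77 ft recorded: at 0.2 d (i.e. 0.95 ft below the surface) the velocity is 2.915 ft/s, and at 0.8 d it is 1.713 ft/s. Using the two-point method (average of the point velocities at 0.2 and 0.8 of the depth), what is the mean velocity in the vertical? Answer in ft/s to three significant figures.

v̄ = (2.915 + 1.713) / 2 = 2.314 ft/s

2.31 ft/s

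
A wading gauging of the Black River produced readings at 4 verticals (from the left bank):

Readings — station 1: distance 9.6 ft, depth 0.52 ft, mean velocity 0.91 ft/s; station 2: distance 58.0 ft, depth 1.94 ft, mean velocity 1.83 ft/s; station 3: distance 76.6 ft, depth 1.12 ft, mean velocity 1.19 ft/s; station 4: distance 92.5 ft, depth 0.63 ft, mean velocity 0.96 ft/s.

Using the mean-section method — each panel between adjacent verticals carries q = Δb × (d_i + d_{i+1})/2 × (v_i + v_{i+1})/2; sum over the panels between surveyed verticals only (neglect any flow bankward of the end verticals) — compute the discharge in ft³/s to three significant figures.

Panel 1-2: Δb = 48.4 ft, d̄ = (0.52+1.94)/2 = 1.23, v̄ = (0.91+1.83)/2 = 1.37 → q = 48.4×1.23×1.37 = 81.56 ft³/s
Panel 2-3: Δb = 18.6 ft, d̄ = (1.94+1.12)/2 = 1.53, v̄ = (1.83+1.19)/2 = 1.51 → q = 18.6×1.53×1.51 = 42.97 ft³/s
Panel 3-4: Δb = 15.9 ft, d̄ = (1.12+0.63)/2 = 0.875, v̄ = (1.19+0.96)/2 = 1.075 → q = 15.9×0.875×1.075 = 14.96 ft³/s
Q = Σ q = 139.5 ft³/s

139 ft³/s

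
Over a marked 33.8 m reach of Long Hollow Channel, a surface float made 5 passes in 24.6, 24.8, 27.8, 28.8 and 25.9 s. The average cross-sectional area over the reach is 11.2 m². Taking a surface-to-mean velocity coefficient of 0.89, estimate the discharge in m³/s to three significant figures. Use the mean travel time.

t̄ = (24.6 + 24.8 + 27.8 + 28.8 + 25.9) / 5 = 26.38 s
v_surface = L / t̄ = 33.8 / 26.38 = 1.281 m/s
v_mean = 0.89 × 1.281 = 1.140 m/s
Q = A × v_mean = 11.2 × 1.140 = 12.77 m³/s

12.8 m³/s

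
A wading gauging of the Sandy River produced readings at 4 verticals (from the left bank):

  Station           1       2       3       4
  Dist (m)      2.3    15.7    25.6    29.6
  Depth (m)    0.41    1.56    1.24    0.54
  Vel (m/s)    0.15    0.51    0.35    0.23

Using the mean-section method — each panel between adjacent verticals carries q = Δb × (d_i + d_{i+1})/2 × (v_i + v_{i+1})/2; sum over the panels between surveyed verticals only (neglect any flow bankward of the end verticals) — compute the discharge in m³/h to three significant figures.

40900 m³/h

Panel 1-2: Δb = 13.4 m, d̄ = (0.41+1.56)/2 = 0.985, v̄ = (0.15+0.51)/2 = 0.33 → q = 13.4×0.985×0.33 = 4.356 m³/s
Panel 2-3: Δb = 9.9 m, d̄ = (1.56+1.24)/2 = 1.4, v̄ = (0.51+0.35)/2 = 0.43 → q = 9.9×1.4×0.43 = 5.960 m³/s
Panel 3-4: Δb = 4 m, d̄ = (1.24+0.54)/2 = 0.89, v̄ = (0.35+0.23)/2 = 0.29 → q = 4×0.89×0.29 = 1.032 m³/s
Q = Σ q = 11.35 m³/s
= 11.35 × 3600 = 40850 m³/h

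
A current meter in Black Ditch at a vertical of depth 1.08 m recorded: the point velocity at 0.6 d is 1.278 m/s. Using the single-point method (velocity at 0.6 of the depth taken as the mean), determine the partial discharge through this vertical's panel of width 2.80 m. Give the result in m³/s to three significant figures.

v̄ = v₀.₆ = 1.278 m/s
q = v̄ × d × w = 1.278 × 1.08 × 2.80 = 3.865 m³/s

3.86 m³/s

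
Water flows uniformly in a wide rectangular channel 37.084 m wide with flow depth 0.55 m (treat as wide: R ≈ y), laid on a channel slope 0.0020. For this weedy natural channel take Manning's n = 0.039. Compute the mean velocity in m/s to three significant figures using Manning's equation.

A = b·y = 37.084 × 0.55 = 20.40 m²
Wide channel: R ≈ y = 0.55 m
Q = (1/n)·A·R^(2/3)·S^(1/2) = (1/0.039) × 20.40 × 0.5500^(2/3) × 0.0020^(1/2) = 15.70 m³/s
V = Q/A = 15.70/20.40 = 0.7698 m/s

0.770 m/s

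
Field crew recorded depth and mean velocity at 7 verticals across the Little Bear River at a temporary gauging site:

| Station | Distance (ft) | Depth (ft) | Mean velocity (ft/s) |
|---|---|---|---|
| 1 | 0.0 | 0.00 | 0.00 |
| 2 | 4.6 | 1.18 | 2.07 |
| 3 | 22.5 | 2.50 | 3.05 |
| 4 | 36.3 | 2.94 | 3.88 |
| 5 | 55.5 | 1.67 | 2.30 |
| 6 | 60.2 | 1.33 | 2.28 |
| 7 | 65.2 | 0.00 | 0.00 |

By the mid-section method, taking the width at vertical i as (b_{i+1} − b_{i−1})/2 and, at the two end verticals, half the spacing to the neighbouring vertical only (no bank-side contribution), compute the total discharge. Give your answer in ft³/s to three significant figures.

397 ft³/s

w_2 = (22.5 − 0.0)/2 = 11.25 ft; q_2 = 2.07 × 1.18 × 11.25 = 27.48 ft³/s
w_3 = (36.3 − 4.6)/2 = 15.85 ft; q_3 = 3.05 × 2.50 × 15.85 = 120.9 ft³/s
w_4 = (55.5 − 22.5)/2 = 16.5 ft; q_4 = 3.88 × 2.94 × 16.5 = 188.2 ft³/s
w_5 = (60.2 − 36.3)/2 = 11.95 ft; q_5 = 2.30 × 1.67 × 11.95 = 45.90 ft³/s
w_6 = (65.2 − 55.5)/2 = 4.85 ft; q_6 = 2.28 × 1.33 × 4.85 = 14.71 ft³/s
Stations 1, 7 contribute zero (depth or velocity is 0).
Q = Σ qᵢ = 397.2 ft³/s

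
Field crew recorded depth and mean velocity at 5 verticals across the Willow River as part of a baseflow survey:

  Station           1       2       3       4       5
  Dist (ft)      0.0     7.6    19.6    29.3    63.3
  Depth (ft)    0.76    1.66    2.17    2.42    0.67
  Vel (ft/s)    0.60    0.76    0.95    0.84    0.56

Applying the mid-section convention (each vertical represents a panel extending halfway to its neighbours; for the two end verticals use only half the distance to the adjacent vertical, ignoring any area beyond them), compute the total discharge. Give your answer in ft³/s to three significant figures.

w_1 = (7.6 − 0.0)/2 = 3.8 ft; q_1 = 0.60 × 0.76 × 3.8 = 1.733 ft³/s
w_2 = (19.6 − 0.0)/2 = 9.8 ft; q_2 = 0.76 × 1.66 × 9.8 = 12.36 ft³/s
w_3 = (29.3 − 7.6)/2 = 10.85 ft; q_3 = 0.95 × 2.17 × 10.85 = 22.37 ft³/s
w_4 = (63.3 − 19.6)/2 = 21.85 ft; q_4 = 0.84 × 2.42 × 21.85 = 44.42 ft³/s
w_5 = (63.3 − 29.3)/2 = 17 ft; q_5 = 0.56 × 0.67 × 17 = 6.378 ft³/s
Q = Σ qᵢ = 87.26 ft³/s

87.3 ft³/s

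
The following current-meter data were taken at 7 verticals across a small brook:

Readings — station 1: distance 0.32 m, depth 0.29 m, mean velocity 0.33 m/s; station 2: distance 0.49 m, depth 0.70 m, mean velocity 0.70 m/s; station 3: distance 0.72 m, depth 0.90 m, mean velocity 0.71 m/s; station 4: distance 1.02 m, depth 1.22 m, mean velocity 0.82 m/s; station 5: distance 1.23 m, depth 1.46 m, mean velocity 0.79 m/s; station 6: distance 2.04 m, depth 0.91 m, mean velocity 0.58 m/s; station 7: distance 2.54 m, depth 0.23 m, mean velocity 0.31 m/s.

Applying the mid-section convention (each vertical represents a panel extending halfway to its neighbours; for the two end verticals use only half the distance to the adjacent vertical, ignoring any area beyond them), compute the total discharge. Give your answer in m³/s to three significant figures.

1.48 m³/s

w_1 = (0.49 − 0.32)/2 = 0.085 m; q_1 = 0.33 × 0.29 × 0.085 = 0.008135 m³/s
w_2 = (0.72 − 0.32)/2 = 0.2 m; q_2 = 0.70 × 0.70 × 0.2 = 0.09800 m³/s
w_3 = (1.02 − 0.49)/2 = 0.265 m; q_3 = 0.71 × 0.90 × 0.265 = 0.1693 m³/s
w_4 = (1.23 − 0.72)/2 = 0.255 m; q_4 = 0.82 × 1.22 × 0.255 = 0.2551 m³/s
w_5 = (2.04 − 1.02)/2 = 0.51 m; q_5 = 0.79 × 1.46 × 0.51 = 0.5882 m³/s
w_6 = (2.54 − 1.23)/2 = 0.655 m; q_6 = 0.58 × 0.91 × 0.655 = 0.3457 m³/s
w_7 = (2.54 − 2.04)/2 = 0.25 m; q_7 = 0.31 × 0.23 × 0.25 = 0.01783 m³/s
Q = Σ qᵢ = 1.482 m³/s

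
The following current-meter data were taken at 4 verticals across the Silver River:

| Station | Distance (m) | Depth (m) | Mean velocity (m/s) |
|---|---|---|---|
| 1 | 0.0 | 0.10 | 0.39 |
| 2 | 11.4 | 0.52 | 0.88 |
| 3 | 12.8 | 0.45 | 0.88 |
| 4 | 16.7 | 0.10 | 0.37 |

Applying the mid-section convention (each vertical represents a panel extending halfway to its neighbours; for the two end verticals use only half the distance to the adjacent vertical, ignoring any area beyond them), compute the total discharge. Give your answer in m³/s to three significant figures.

w_1 = (11.4 − 0.0)/2 = 5.7 m; q_1 = 0.39 × 0.10 × 5.7 = 0.2223 m³/s
w_2 = (12.8 − 0.0)/2 = 6.4 m; q_2 = 0.88 × 0.52 × 6.4 = 2.929 m³/s
w_3 = (16.7 − 11.4)/2 = 2.65 m; q_3 = 0.88 × 0.45 × 2.65 = 1.049 m³/s
w_4 = (16.7 − 12.8)/2 = 1.95 m; q_4 = 0.37 × 0.10 × 1.95 = 0.07215 m³/s
Q = Σ qᵢ = 4.272 m³/s

4.27 m³/s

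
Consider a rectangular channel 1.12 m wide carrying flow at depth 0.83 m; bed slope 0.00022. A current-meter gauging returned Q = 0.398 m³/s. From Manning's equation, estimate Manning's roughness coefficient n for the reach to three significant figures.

0.0167

A = b·y = 1.12 × 0.83 = 0.9296 m²
P = b + 2y = 1.12 + 2×0.83 = 2.780 m
R = A/P = 0.9296/2.780 = 0.3344 m
n = (1/Q)·A·R^(2/3)·S^(1/2) = (1/0.398) × 0.9296 × 0.4818 × 0.01483 = 0.01669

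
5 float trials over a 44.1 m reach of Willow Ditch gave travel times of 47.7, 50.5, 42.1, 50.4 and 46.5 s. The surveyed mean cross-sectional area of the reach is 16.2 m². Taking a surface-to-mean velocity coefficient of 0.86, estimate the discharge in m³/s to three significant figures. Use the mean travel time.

t̄ = (47.7 + 50.5 + 42.1 + 50.4 + 46.5) / 5 = 47.44 s
v_surface = L / t̄ = 44.1 / 47.44 = 0.9296 m/s
v_mean = 0.86 × 0.9296 = 0.7995 m/s
Q = A × v_mean = 16.2 × 0.7995 = 12.95 m³/s

13.0 m³/s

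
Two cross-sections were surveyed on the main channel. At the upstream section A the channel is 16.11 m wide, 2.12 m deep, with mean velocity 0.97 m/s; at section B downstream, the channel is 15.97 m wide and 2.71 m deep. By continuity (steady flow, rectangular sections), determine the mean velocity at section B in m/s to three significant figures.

0.765 m/s

Q = A₁V₁ = (16.11×2.12) × 0.97 = 33.13 m³/s
A₂ = 15.97 × 2.71 = 43.28 m²
V₂ = Q/A₂ = 33.13/43.28 = 0.7655 m/s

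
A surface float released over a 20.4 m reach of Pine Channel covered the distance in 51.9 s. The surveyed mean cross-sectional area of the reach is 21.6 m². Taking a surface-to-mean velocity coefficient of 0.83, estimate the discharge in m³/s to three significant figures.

7.05 m³/s

v_surface = L / t̄ = 20.4 / 51.9 = 0.3931 m/s
v_mean = 0.83 × 0.3931 = 0.3262 m/s
Q = A × v_mean = 21.6 × 0.3262 = 7.047 m³/s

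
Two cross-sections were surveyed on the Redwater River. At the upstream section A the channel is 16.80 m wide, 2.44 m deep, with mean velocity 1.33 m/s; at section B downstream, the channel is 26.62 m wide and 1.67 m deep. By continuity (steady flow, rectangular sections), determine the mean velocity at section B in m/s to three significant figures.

1.23 m/s

Q = A₁V₁ = (16.80×2.44) × 1.33 = 54.52 m³/s
A₂ = 26.62 × 1.67 = 44.46 m²
V₂ = Q/A₂ = 54.52/44.46 = 1.226 m/s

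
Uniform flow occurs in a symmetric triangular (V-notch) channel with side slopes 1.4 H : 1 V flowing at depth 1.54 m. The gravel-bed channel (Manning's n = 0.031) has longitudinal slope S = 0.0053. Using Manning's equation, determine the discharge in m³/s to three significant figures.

A = z·y² = 1.4×1.54² = 3.320 m²
P = 2y√(1+z²) = 2×1.54×√(1+1.4²) = 5.299 m
R = A/P = 3.320/5.299 = 0.6266 m
Q = (1/n)·A·R^(2/3)·S^(1/2) = (1/0.031) × 3.320 × 0.6266^(2/3) × 0.0053^(1/2) = 5.709 m³/s

5.71 m³/s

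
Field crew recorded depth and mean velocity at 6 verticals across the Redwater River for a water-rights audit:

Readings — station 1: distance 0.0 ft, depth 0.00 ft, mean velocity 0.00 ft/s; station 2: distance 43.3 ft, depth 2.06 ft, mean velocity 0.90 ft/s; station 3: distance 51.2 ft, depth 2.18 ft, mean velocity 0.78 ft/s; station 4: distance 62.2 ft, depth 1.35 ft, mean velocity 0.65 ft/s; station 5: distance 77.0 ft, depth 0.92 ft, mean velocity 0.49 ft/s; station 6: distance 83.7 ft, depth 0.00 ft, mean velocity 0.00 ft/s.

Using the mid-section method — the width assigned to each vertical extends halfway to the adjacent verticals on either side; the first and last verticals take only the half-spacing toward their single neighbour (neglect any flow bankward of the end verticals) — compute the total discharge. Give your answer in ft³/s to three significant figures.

w_2 = (51.2 − 0.0)/2 = 25.6 ft; q_2 = 0.90 × 2.06 × 25.6 = 47.46 ft³/s
w_3 = (62.2 − 43.3)/2 = 9.45 ft; q_3 = 0.78 × 2.18 × 9.45 = 16.07 ft³/s
w_4 = (77.0 − 51.2)/2 = 12.9 ft; q_4 = 0.65 × 1.35 × 12.9 = 11.32 ft³/s
w_5 = (83.7 − 62.2)/2 = 10.75 ft; q_5 = 0.49 × 0.92 × 10.75 = 4.846 ft³/s
Stations 1, 6 contribute zero (depth or velocity is 0).
Q = Σ qᵢ = 79.70 ft³/s

79.7 ft³/s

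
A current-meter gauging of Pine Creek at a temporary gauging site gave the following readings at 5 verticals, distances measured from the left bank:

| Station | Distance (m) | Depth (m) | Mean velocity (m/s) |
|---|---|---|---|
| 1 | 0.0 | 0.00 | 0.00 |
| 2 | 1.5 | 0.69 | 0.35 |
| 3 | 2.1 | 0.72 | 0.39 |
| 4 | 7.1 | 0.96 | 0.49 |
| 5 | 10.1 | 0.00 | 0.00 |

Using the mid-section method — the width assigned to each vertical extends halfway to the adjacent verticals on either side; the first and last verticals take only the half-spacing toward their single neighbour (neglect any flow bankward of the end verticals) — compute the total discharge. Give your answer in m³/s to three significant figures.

w_2 = (2.1 − 0.0)/2 = 1.05 m; q_2 = 0.35 × 0.69 × 1.05 = 0.2536 m³/s
w_3 = (7.1 − 1.5)/2 = 2.8 m; q_3 = 0.39 × 0.72 × 2.8 = 0.7862 m³/s
w_4 = (10.1 − 2.1)/2 = 4 m; q_4 = 0.49 × 0.96 × 4 = 1.882 m³/s
Stations 1, 5 contribute zero (depth or velocity is 0).
Q = Σ qᵢ = 2.921 m³/s

2.92 m³/s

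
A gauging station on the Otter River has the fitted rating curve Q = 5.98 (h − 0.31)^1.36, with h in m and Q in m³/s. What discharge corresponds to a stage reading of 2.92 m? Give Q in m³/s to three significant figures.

22.0 m³/s

Q = 5.98 × (2.92 − 0.31)^1.36 = 5.98 × 2.61^1.36 = 22.05 m³/s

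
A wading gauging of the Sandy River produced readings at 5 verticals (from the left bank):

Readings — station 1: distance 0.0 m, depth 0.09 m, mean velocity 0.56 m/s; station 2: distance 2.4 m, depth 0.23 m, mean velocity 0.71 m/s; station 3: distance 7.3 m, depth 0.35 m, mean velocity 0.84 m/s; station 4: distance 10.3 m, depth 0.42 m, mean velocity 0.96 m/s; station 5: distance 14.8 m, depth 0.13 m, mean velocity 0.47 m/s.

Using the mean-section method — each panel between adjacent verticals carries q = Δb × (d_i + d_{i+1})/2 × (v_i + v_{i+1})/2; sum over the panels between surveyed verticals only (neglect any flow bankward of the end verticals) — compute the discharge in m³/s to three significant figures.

Panel 1-2: Δb = 2.4 m, d̄ = (0.09+0.23)/2 = 0.16, v̄ = (0.56+0.71)/2 = 0.635 → q = 2.4×0.16×0.635 = 0.2438 m³/s
Panel 2-3: Δb = 4.9 m, d̄ = (0.23+0.35)/2 = 0.29, v̄ = (0.71+0.84)/2 = 0.775 → q = 4.9×0.29×0.775 = 1.101 m³/s
Panel 3-4: Δb = 3 m, d̄ = (0.35+0.42)/2 = 0.385, v̄ = (0.84+0.96)/2 = 0.9 → q = 3×0.385×0.9 = 1.040 m³/s
Panel 4-5: Δb = 4.5 m, d̄ = (0.42+0.13)/2 = 0.275, v̄ = (0.96+0.47)/2 = 0.715 → q = 4.5×0.275×0.715 = 0.8848 m³/s
Q = Σ q = 3.269 m³/s

3.27 m³/s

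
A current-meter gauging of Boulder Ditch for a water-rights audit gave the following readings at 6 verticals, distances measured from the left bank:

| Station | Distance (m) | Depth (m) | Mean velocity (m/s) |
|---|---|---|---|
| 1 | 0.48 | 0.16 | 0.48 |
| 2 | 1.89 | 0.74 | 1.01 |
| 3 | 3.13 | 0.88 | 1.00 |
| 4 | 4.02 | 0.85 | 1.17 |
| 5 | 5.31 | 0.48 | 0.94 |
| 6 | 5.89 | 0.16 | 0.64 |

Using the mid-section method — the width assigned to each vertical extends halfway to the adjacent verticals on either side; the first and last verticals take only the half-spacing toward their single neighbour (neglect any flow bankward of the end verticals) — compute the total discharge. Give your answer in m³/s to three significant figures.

3.52 m³/s

w_1 = (1.89 − 0.48)/2 = 0.705 m; q_1 = 0.48 × 0.16 × 0.705 = 0.05414 m³/s
w_2 = (3.13 − 0.48)/2 = 1.325 m; q_2 = 1.01 × 0.74 × 1.325 = 0.9903 m³/s
w_3 = (4.02 − 1.89)/2 = 1.065 m; q_3 = 1.00 × 0.88 × 1.065 = 0.9372 m³/s
w_4 = (5.31 − 3.13)/2 = 1.09 m; q_4 = 1.17 × 0.85 × 1.09 = 1.084 m³/s
w_5 = (5.89 − 4.02)/2 = 0.935 m; q_5 = 0.94 × 0.48 × 0.935 = 0.4219 m³/s
w_6 = (5.89 − 5.31)/2 = 0.29 m; q_6 = 0.64 × 0.16 × 0.29 = 0.02970 m³/s
Q = Σ qᵢ = 3.517 m³/s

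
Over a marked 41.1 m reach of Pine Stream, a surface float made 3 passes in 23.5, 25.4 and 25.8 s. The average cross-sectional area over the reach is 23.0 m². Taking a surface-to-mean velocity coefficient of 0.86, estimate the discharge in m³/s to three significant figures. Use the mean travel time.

32.6 m³/s

t̄ = (23.5 + 25.4 + 25.8) / 3 = 24.9 s
v_surface = L / t̄ = 41.1 / 24.9 = 1.651 m/s
v_mean = 0.86 × 1.651 = 1.420 m/s
Q = A × v_mean = 23.0 × 1.420 = 32.65 m³/s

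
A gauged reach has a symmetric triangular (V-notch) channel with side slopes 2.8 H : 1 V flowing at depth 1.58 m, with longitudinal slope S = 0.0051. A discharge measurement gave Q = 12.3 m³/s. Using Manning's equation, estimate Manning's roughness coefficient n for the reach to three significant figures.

A = z·y² = 2.8×1.58² = 6.990 m²
P = 2y√(1+z²) = 2×1.58×√(1+2.8²) = 9.395 m
R = A/P = 6.990/9.395 = 0.7440 m
n = (1/Q)·A·R^(2/3)·S^(1/2) = (1/12.3) × 6.990 × 0.8211 × 0.07141 = 0.03332

0.0333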